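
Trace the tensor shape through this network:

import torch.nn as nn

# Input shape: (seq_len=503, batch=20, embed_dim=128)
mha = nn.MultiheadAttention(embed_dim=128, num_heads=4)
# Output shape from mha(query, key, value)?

Input shape: (503, 20, 128)
Output shape: (503, 20, 128)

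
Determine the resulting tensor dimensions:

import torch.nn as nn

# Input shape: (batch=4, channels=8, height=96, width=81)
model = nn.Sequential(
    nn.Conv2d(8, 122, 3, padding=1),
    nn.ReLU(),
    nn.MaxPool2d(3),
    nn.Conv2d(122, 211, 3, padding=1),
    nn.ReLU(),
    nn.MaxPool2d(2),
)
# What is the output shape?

Input shape: (4, 8, 96, 81)
  -> after first Conv2d: (4, 122, 96, 81)
  -> after first MaxPool2d: (4, 122, 32, 27)
  -> after second Conv2d: (4, 211, 32, 27)
Output shape: (4, 211, 16, 13)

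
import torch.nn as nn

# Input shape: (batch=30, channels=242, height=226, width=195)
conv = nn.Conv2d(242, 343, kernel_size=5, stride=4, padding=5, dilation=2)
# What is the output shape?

Input shape: (30, 242, 226, 195)
Output shape: (30, 343, 57, 50)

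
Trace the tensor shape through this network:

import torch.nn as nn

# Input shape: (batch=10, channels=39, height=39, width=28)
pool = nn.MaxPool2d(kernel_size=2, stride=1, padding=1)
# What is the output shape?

Input shape: (10, 39, 39, 28)
Output shape: (10, 39, 40, 29)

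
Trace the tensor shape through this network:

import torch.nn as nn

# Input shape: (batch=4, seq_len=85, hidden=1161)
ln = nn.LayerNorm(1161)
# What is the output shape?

Input shape: (4, 85, 1161)
Output shape: (4, 85, 1161)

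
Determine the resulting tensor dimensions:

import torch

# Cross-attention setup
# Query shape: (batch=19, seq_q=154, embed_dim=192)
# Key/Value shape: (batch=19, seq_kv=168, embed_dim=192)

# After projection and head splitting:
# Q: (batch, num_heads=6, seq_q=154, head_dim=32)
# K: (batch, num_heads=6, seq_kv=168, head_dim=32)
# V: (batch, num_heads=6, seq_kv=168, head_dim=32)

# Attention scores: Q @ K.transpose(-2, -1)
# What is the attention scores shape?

Input shape: (19, 154, 192)
Output shape: (19, 6, 154, 168)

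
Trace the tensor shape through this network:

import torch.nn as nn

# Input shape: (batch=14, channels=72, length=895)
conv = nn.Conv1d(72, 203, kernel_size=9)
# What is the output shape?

Input shape: (14, 72, 895)
Output shape: (14, 203, 887)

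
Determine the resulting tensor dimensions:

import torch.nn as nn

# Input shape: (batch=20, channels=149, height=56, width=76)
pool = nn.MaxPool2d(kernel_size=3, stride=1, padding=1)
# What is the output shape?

Input shape: (20, 149, 56, 76)
Output shape: (20, 149, 56, 76)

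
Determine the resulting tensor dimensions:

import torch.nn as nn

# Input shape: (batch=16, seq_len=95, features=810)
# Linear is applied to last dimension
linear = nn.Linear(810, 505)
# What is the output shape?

Input shape: (16, 95, 810)
Output shape: (16, 95, 505)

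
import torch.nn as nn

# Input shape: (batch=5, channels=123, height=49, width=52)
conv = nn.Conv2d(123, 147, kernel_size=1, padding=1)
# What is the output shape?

Input shape: (5, 123, 49, 52)
Output shape: (5, 147, 51, 54)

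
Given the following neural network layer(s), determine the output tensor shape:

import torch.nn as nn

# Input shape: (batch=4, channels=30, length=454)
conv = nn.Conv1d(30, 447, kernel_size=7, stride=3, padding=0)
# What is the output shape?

Input shape: (4, 30, 454)
Output shape: (4, 447, 150)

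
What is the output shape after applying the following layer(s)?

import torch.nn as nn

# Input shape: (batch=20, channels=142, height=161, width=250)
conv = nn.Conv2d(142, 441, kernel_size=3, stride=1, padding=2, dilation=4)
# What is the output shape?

Input shape: (20, 142, 161, 250)
Output shape: (20, 441, 157, 246)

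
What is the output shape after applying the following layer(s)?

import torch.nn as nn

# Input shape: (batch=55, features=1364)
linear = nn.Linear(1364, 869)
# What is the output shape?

Input shape: (55, 1364)
Output shape: (55, 869)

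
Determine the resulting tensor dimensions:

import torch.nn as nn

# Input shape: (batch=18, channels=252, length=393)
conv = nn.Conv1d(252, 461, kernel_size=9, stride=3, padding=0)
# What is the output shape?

Input shape: (18, 252, 393)
Output shape: (18, 461, 129)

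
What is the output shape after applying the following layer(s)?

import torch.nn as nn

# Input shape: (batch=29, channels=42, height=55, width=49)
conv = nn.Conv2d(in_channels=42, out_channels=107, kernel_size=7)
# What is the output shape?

Input shape: (29, 42, 55, 49)
Output shape: (29, 107, 49, 43)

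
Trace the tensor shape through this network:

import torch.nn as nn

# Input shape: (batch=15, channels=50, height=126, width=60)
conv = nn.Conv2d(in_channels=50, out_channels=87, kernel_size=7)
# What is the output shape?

Input shape: (15, 50, 126, 60)
Output shape: (15, 87, 120, 54)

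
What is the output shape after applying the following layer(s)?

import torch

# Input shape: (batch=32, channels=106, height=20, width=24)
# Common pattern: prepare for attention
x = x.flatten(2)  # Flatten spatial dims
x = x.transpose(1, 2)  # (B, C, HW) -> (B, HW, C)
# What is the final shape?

Input shape: (32, 106, 20, 24)
  -> after flatten(2): (32, 106, 480)
Output shape: (32, 480, 106)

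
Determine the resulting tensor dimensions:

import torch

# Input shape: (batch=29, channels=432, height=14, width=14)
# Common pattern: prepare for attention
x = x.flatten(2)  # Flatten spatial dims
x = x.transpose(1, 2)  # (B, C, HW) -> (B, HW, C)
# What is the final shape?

Input shape: (29, 432, 14, 14)
  -> after flatten(2): (29, 432, 196)
Output shape: (29, 196, 432)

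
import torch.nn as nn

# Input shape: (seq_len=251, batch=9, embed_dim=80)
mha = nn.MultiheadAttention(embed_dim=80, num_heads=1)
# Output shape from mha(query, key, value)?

Input shape: (251, 9, 80)
Output shape: (251, 9, 80)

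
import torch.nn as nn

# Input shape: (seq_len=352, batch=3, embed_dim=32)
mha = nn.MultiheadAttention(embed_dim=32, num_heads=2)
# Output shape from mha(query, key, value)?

Input shape: (352, 3, 32)
Output shape: (352, 3, 32)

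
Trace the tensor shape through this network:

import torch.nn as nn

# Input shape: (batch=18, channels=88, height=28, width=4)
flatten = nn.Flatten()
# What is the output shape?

Input shape: (18, 88, 28, 4)
Output shape: (18, 9856)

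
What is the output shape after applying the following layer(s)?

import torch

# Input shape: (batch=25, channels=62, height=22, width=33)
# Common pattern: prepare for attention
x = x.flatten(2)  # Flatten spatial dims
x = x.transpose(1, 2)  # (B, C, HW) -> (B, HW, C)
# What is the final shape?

Input shape: (25, 62, 22, 33)
  -> after flatten(2): (25, 62, 726)
Output shape: (25, 726, 62)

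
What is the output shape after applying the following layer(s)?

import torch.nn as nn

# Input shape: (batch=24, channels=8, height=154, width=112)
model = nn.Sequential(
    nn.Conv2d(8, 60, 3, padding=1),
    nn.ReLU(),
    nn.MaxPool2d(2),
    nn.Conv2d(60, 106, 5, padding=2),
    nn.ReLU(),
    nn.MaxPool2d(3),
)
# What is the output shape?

Input shape: (24, 8, 154, 112)
  -> after first Conv2d: (24, 60, 154, 112)
  -> after first MaxPool2d: (24, 60, 77, 56)
  -> after second Conv2d: (24, 106, 77, 56)
Output shape: (24, 106, 25, 18)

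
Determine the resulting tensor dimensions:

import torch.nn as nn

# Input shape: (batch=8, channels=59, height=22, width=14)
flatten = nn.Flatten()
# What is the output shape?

Input shape: (8, 59, 22, 14)
Output shape: (8, 18172)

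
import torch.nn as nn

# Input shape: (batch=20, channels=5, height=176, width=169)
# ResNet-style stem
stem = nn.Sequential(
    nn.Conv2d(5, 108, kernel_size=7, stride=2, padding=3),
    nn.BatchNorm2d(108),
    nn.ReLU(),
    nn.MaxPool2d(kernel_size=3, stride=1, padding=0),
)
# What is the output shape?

Input shape: (20, 5, 176, 169)
  -> after Conv2d 7x7 stride=2: (20, 108, 88, 85)
Output shape: (20, 108, 86, 83)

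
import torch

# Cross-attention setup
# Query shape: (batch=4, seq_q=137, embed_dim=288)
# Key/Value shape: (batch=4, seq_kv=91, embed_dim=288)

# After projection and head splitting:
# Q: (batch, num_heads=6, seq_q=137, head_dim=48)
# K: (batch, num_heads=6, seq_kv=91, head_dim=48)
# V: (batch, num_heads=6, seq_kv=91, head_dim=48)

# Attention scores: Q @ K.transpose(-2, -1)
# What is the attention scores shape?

Input shape: (4, 137, 288)
Output shape: (4, 6, 137, 91)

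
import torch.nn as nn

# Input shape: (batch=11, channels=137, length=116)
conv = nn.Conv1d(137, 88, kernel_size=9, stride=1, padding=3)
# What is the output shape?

Input shape: (11, 137, 116)
Output shape: (11, 88, 114)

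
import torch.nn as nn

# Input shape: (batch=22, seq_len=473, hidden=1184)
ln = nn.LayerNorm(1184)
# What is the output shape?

Input shape: (22, 473, 1184)
Output shape: (22, 473, 1184)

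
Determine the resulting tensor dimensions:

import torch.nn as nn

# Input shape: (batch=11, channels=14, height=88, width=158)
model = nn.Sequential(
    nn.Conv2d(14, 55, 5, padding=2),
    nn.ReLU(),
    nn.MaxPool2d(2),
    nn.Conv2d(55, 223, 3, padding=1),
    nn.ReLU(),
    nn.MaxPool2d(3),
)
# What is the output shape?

Input shape: (11, 14, 88, 158)
  -> after first Conv2d: (11, 55, 88, 158)
  -> after first MaxPool2d: (11, 55, 44, 79)
  -> after second Conv2d: (11, 223, 44, 79)
Output shape: (11, 223, 14, 26)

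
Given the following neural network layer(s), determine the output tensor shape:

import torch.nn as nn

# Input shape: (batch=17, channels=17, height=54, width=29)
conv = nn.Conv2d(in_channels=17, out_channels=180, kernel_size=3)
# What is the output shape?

Input shape: (17, 17, 54, 29)
Output shape: (17, 180, 52, 27)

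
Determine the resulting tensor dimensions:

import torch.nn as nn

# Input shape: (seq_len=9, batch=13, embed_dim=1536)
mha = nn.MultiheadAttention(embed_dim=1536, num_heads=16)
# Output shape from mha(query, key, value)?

Input shape: (9, 13, 1536)
Output shape: (9, 13, 1536)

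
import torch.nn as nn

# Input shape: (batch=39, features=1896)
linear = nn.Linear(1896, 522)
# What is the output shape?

Input shape: (39, 1896)
Output shape: (39, 522)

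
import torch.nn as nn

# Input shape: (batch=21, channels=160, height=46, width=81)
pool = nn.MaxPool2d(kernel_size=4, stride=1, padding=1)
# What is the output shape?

Input shape: (21, 160, 46, 81)
Output shape: (21, 160, 45, 80)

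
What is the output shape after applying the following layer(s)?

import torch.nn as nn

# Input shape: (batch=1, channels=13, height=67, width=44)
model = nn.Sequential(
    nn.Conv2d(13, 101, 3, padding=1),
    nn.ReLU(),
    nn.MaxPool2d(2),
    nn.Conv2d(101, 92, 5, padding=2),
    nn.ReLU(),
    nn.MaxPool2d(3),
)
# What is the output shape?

Input shape: (1, 13, 67, 44)
  -> after first Conv2d: (1, 101, 67, 44)
  -> after first MaxPool2d: (1, 101, 33, 22)
  -> after second Conv2d: (1, 92, 33, 22)
Output shape: (1, 92, 11, 7)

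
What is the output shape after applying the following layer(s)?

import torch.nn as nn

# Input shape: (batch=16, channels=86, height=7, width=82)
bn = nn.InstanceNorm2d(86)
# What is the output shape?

Input shape: (16, 86, 7, 82)
Output shape: (16, 86, 7, 82)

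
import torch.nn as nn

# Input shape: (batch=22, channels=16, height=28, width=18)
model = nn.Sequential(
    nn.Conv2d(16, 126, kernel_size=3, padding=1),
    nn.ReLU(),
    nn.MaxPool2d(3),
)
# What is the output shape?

Input shape: (22, 16, 28, 18)
  -> after Conv2d: (22, 126, 28, 18)
  -> after ReLU: (22, 126, 28, 18)
Output shape: (22, 126, 9, 6)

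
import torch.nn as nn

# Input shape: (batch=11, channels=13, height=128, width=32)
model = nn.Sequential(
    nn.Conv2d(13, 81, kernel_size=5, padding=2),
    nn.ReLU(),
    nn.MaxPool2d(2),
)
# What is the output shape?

Input shape: (11, 13, 128, 32)
  -> after Conv2d: (11, 81, 128, 32)
  -> after ReLU: (11, 81, 128, 32)
Output shape: (11, 81, 64, 16)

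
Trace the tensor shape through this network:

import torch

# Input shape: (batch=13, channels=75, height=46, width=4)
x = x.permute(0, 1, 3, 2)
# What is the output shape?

Input shape: (13, 75, 46, 4)
Output shape: (13, 75, 4, 46)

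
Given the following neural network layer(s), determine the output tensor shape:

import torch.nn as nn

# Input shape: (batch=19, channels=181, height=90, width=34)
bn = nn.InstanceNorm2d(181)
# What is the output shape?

Input shape: (19, 181, 90, 34)
Output shape: (19, 181, 90, 34)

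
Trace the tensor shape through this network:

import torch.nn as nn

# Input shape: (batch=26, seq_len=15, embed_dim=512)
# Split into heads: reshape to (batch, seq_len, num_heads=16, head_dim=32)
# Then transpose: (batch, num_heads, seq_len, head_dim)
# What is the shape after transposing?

Input shape: (26, 15, 512)
  -> after reshape: (26, 15, 16, 32)
Output shape: (26, 16, 15, 32)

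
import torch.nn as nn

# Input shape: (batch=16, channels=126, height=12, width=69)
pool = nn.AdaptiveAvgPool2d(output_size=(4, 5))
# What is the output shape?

Input shape: (16, 126, 12, 69)
Output shape: (16, 126, 4, 5)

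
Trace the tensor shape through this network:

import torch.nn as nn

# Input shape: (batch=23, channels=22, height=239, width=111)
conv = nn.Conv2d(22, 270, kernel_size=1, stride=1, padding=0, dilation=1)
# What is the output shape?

Input shape: (23, 22, 239, 111)
Output shape: (23, 270, 239, 111)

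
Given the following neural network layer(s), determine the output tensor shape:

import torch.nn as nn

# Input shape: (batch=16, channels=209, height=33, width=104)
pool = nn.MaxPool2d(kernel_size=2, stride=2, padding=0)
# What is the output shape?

Input shape: (16, 209, 33, 104)
Output shape: (16, 209, 16, 52)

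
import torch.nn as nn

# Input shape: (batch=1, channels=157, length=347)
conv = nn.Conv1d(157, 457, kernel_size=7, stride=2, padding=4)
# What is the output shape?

Input shape: (1, 157, 347)
Output shape: (1, 457, 175)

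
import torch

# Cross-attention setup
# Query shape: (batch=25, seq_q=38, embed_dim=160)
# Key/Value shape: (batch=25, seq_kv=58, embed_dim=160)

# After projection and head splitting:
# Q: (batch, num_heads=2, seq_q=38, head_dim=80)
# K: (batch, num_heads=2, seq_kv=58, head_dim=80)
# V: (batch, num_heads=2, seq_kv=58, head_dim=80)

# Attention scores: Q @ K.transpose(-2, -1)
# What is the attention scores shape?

Input shape: (25, 38, 160)
Output shape: (25, 2, 38, 58)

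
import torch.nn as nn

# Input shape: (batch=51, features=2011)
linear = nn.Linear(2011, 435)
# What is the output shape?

Input shape: (51, 2011)
Output shape: (51, 435)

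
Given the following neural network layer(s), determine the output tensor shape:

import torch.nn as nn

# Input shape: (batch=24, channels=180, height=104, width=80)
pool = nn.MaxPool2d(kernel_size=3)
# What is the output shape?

Input shape: (24, 180, 104, 80)
Output shape: (24, 180, 34, 26)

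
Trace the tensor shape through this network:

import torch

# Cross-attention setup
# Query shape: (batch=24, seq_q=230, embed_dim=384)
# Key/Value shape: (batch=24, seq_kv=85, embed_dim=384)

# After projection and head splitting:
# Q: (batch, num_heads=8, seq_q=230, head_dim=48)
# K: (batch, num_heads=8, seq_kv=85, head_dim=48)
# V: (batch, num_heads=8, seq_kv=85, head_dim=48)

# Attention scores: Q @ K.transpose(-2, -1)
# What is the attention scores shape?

Input shape: (24, 230, 384)
Output shape: (24, 8, 230, 85)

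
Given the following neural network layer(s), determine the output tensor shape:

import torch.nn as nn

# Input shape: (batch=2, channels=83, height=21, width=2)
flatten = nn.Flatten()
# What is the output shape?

Input shape: (2, 83, 21, 2)
Output shape: (2, 3486)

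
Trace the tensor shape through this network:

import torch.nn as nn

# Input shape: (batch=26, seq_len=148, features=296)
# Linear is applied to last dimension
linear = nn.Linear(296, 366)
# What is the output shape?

Input shape: (26, 148, 296)
Output shape: (26, 148, 366)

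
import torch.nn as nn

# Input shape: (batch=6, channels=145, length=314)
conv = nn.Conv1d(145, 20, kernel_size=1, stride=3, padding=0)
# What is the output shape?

Input shape: (6, 145, 314)
Output shape: (6, 20, 105)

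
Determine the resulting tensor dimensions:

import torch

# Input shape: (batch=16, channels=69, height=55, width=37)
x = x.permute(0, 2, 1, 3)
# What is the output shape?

Input shape: (16, 69, 55, 37)
Output shape: (16, 55, 69, 37)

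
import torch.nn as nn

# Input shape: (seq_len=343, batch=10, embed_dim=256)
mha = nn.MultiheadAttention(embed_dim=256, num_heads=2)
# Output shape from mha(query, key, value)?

Input shape: (343, 10, 256)
Output shape: (343, 10, 256)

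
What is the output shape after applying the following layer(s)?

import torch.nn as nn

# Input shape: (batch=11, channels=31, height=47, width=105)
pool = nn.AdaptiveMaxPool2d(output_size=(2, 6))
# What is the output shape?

Input shape: (11, 31, 47, 105)
Output shape: (11, 31, 2, 6)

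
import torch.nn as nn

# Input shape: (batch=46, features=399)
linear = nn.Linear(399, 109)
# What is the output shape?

Input shape: (46, 399)
Output shape: (46, 109)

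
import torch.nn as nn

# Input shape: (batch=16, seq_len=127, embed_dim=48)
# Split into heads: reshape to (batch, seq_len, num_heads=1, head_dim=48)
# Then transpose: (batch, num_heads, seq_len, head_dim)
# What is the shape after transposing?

Input shape: (16, 127, 48)
  -> after reshape: (16, 127, 1, 48)
Output shape: (16, 1, 127, 48)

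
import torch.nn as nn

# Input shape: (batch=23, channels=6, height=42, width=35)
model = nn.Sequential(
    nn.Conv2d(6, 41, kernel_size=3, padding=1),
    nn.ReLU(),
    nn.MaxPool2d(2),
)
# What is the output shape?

Input shape: (23, 6, 42, 35)
  -> after Conv2d: (23, 41, 42, 35)
  -> after ReLU: (23, 41, 42, 35)
Output shape: (23, 41, 21, 17)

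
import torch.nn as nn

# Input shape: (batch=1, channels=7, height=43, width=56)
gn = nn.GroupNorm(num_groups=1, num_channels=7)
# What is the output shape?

Input shape: (1, 7, 43, 56)
Output shape: (1, 7, 43, 56)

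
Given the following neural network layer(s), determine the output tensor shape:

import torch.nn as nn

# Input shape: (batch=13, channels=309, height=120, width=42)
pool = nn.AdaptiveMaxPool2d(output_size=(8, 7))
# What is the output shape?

Input shape: (13, 309, 120, 42)
Output shape: (13, 309, 8, 7)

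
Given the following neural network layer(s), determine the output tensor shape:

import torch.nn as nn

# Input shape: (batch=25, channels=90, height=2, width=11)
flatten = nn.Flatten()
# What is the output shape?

Input shape: (25, 90, 2, 11)
Output shape: (25, 1980)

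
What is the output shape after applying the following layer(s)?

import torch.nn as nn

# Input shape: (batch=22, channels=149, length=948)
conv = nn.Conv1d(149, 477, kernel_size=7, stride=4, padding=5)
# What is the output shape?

Input shape: (22, 149, 948)
Output shape: (22, 477, 238)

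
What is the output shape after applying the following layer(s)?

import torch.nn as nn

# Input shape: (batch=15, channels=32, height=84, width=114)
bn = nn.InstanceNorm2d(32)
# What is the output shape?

Input shape: (15, 32, 84, 114)
Output shape: (15, 32, 84, 114)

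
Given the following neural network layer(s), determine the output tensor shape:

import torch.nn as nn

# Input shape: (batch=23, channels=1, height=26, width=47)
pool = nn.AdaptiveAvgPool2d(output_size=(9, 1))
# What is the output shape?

Input shape: (23, 1, 26, 47)
Output shape: (23, 1, 9, 1)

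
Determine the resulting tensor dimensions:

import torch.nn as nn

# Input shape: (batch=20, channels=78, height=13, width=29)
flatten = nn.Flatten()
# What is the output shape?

Input shape: (20, 78, 13, 29)
Output shape: (20, 29406)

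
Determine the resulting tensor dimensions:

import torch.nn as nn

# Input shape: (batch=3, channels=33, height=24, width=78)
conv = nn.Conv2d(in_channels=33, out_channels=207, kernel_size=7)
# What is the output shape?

Input shape: (3, 33, 24, 78)
Output shape: (3, 207, 18, 72)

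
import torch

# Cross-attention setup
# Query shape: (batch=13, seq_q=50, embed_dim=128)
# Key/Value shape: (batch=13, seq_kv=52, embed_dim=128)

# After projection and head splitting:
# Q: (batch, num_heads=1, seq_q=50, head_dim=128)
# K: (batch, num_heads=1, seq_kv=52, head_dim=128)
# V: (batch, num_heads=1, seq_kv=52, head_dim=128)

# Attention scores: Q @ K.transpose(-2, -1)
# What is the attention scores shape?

Input shape: (13, 50, 128)
Output shape: (13, 1, 50, 52)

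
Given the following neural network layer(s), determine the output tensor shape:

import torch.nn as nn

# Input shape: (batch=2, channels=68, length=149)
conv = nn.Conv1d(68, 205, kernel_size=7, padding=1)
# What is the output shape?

Input shape: (2, 68, 149)
Output shape: (2, 205, 145)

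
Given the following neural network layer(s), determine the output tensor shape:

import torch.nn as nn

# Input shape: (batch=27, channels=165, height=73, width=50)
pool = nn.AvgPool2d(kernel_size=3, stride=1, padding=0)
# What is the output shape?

Input shape: (27, 165, 73, 50)
Output shape: (27, 165, 71, 48)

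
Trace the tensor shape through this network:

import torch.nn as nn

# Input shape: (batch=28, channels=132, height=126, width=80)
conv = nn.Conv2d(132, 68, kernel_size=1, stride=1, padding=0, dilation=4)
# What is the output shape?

Input shape: (28, 132, 126, 80)
Output shape: (28, 68, 126, 80)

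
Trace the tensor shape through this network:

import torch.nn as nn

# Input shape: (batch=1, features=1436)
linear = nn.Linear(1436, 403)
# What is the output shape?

Input shape: (1, 1436)
Output shape: (1, 403)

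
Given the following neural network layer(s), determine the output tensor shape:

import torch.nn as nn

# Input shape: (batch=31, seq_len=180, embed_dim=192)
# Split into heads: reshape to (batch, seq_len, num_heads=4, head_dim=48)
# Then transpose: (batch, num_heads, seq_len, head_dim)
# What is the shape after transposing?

Input shape: (31, 180, 192)
  -> after reshape: (31, 180, 4, 48)
Output shape: (31, 4, 180, 48)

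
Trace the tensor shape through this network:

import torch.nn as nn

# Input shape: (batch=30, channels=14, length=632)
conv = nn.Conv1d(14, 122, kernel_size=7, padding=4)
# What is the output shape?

Input shape: (30, 14, 632)
Output shape: (30, 122, 634)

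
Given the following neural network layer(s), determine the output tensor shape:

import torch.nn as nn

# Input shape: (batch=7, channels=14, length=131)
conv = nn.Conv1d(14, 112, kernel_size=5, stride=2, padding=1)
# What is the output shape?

Input shape: (7, 14, 131)
Output shape: (7, 112, 65)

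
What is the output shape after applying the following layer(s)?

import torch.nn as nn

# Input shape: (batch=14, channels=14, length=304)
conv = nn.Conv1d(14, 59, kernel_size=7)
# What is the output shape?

Input shape: (14, 14, 304)
Output shape: (14, 59, 298)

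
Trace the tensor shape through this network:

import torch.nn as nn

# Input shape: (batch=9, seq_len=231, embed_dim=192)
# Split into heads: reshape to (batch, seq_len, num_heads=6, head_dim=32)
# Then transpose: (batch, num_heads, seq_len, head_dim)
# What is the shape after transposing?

Input shape: (9, 231, 192)
  -> after reshape: (9, 231, 6, 32)
Output shape: (9, 6, 231, 32)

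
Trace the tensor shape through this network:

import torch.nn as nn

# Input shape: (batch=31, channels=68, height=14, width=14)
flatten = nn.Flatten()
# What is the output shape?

Input shape: (31, 68, 14, 14)
Output shape: (31, 13328)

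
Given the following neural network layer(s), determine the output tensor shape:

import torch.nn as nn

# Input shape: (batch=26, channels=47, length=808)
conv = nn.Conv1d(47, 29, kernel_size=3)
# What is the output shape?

Input shape: (26, 47, 808)
Output shape: (26, 29, 806)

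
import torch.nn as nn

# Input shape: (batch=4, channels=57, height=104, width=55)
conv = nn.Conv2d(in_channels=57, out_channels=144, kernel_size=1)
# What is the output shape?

Input shape: (4, 57, 104, 55)
Output shape: (4, 144, 104, 55)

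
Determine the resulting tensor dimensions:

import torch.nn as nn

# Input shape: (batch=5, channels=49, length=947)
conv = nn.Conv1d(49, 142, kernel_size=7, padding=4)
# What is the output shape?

Input shape: (5, 49, 947)
Output shape: (5, 142, 949)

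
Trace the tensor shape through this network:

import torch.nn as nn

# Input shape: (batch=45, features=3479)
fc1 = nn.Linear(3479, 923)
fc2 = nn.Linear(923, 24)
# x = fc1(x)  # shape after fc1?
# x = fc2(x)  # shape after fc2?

Input shape: (45, 3479)
  -> after fc1: (45, 923)
Output shape: (45, 24)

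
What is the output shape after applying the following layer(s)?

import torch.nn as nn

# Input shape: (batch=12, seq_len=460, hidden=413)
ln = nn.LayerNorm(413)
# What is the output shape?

Input shape: (12, 460, 413)
Output shape: (12, 460, 413)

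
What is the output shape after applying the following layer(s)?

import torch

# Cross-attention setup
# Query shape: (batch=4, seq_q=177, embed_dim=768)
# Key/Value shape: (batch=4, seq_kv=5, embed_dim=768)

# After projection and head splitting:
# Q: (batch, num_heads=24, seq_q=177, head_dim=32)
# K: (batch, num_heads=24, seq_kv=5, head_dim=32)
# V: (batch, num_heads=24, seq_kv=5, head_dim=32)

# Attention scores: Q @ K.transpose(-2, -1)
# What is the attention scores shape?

Input shape: (4, 177, 768)
Output shape: (4, 24, 177, 5)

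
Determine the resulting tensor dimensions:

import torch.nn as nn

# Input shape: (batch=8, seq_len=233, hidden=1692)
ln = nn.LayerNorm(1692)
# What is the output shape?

Input shape: (8, 233, 1692)
Output shape: (8, 233, 1692)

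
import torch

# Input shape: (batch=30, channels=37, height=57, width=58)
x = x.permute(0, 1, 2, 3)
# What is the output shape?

Input shape: (30, 37, 57, 58)
Output shape: (30, 37, 57, 58)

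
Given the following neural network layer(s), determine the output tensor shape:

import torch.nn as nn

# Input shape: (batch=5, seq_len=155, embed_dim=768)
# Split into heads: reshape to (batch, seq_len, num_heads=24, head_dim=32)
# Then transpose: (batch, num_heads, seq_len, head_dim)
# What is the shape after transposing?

Input shape: (5, 155, 768)
  -> after reshape: (5, 155, 24, 32)
Output shape: (5, 24, 155, 32)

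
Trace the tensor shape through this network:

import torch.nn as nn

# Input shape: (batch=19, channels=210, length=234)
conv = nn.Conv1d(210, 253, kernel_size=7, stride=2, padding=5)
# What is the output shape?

Input shape: (19, 210, 234)
Output shape: (19, 253, 119)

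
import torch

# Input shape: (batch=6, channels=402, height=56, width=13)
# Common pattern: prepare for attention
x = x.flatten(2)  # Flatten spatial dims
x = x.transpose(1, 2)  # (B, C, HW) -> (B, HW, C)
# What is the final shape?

Input shape: (6, 402, 56, 13)
  -> after flatten(2): (6, 402, 728)
Output shape: (6, 728, 402)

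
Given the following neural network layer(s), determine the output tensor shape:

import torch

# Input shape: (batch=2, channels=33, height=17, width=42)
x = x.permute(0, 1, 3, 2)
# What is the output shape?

Input shape: (2, 33, 17, 42)
Output shape: (2, 33, 42, 17)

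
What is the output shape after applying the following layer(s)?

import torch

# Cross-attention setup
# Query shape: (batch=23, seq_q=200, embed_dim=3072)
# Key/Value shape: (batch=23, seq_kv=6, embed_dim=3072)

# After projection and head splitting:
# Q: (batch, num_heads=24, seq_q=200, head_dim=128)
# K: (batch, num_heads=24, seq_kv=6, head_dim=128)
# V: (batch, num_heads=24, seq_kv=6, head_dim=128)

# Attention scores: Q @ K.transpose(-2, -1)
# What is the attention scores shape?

Input shape: (23, 200, 3072)
Output shape: (23, 24, 200, 6)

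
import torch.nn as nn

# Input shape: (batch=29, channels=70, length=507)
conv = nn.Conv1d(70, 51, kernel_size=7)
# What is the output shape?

Input shape: (29, 70, 507)
Output shape: (29, 51, 501)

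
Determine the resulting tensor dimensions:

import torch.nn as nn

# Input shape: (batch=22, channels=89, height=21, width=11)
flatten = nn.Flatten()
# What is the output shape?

Input shape: (22, 89, 21, 11)
Output shape: (22, 20559)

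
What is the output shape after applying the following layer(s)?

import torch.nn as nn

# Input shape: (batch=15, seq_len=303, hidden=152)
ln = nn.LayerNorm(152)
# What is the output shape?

Input shape: (15, 303, 152)
Output shape: (15, 303, 152)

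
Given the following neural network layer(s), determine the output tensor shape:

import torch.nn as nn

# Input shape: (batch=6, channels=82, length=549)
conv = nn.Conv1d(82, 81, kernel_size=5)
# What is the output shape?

Input shape: (6, 82, 549)
Output shape: (6, 81, 545)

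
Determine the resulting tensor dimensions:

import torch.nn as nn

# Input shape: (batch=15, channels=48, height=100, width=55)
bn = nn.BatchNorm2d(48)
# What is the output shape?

Input shape: (15, 48, 100, 55)
Output shape: (15, 48, 100, 55)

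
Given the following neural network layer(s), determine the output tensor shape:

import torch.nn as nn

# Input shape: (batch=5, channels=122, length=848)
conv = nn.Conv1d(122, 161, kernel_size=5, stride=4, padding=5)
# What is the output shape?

Input shape: (5, 122, 848)
Output shape: (5, 161, 214)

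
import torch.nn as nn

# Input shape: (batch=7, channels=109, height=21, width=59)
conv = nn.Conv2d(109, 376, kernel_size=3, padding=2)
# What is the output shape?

Input shape: (7, 109, 21, 59)
Output shape: (7, 376, 23, 61)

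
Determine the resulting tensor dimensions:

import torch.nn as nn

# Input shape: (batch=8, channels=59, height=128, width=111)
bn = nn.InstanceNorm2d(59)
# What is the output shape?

Input shape: (8, 59, 128, 111)
Output shape: (8, 59, 128, 111)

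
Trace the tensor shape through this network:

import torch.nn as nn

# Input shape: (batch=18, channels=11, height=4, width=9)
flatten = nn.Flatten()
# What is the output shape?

Input shape: (18, 11, 4, 9)
Output shape: (18, 396)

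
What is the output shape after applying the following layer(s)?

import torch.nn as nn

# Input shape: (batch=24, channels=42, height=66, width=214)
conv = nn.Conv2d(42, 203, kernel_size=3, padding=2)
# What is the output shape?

Input shape: (24, 42, 66, 214)
Output shape: (24, 203, 68, 216)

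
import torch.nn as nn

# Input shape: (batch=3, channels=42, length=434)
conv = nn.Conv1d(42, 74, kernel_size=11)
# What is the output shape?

Input shape: (3, 42, 434)
Output shape: (3, 74, 424)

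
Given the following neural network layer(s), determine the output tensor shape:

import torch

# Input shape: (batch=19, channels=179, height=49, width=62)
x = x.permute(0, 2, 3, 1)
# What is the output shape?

Input shape: (19, 179, 49, 62)
Output shape: (19, 49, 62, 179)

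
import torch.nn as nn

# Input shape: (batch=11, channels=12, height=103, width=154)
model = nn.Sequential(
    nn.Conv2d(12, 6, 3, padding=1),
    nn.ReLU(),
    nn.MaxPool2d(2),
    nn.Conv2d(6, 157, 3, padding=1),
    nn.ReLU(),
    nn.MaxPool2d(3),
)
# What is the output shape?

Input shape: (11, 12, 103, 154)
  -> after first Conv2d: (11, 6, 103, 154)
  -> after first MaxPool2d: (11, 6, 51, 77)
  -> after second Conv2d: (11, 157, 51, 77)
Output shape: (11, 157, 17, 25)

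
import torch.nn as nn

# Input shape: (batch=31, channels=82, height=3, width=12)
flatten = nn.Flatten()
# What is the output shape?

Input shape: (31, 82, 3, 12)
Output shape: (31, 2952)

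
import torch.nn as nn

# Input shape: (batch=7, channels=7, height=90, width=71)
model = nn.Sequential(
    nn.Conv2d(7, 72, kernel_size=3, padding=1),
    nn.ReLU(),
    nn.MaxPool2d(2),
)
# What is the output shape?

Input shape: (7, 7, 90, 71)
  -> after Conv2d: (7, 72, 90, 71)
  -> after ReLU: (7, 72, 90, 71)
Output shape: (7, 72, 45, 35)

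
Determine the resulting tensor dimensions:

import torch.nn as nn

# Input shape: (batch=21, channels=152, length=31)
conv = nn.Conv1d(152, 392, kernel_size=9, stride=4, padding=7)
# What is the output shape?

Input shape: (21, 152, 31)
Output shape: (21, 392, 10)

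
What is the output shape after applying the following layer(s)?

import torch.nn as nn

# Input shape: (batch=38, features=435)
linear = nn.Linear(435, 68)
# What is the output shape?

Input shape: (38, 435)
Output shape: (38, 68)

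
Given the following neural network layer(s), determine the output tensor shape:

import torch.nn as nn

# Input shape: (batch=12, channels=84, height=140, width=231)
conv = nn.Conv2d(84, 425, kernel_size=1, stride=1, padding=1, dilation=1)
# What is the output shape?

Input shape: (12, 84, 140, 231)
Output shape: (12, 425, 142, 233)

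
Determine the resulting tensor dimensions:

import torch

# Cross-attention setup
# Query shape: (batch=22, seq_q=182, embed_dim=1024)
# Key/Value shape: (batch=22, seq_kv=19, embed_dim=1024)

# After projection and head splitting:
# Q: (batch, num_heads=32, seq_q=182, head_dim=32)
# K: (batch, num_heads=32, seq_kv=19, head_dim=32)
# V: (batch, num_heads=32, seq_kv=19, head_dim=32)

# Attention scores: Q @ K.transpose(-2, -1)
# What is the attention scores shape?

Input shape: (22, 182, 1024)
Output shape: (22, 32, 182, 19)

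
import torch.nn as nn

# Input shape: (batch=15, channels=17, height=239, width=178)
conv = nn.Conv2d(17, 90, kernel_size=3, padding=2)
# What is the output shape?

Input shape: (15, 17, 239, 178)
Output shape: (15, 90, 241, 180)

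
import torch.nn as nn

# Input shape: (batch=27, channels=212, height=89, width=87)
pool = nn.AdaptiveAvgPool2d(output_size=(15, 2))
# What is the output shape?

Input shape: (27, 212, 89, 87)
Output shape: (27, 212, 15, 2)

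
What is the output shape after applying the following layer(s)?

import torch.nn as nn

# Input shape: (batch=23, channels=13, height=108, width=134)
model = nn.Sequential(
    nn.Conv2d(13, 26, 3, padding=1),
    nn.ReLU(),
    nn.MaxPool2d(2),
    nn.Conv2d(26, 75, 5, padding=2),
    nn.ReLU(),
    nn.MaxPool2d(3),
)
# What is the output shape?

Input shape: (23, 13, 108, 134)
  -> after first Conv2d: (23, 26, 108, 134)
  -> after first MaxPool2d: (23, 26, 54, 67)
  -> after second Conv2d: (23, 75, 54, 67)
Output shape: (23, 75, 18, 22)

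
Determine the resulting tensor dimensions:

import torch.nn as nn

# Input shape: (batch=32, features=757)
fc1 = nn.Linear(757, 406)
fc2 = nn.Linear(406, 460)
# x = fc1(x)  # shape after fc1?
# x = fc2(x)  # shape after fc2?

Input shape: (32, 757)
  -> after fc1: (32, 406)
Output shape: (32, 460)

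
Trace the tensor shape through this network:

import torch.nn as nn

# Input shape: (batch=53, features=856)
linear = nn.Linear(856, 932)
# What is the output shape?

Input shape: (53, 856)
Output shape: (53, 932)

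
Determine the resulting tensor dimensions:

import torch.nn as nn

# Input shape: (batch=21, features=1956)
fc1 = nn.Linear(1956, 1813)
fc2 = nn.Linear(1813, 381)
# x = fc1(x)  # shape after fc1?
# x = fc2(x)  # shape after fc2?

Input shape: (21, 1956)
  -> after fc1: (21, 1813)
Output shape: (21, 381)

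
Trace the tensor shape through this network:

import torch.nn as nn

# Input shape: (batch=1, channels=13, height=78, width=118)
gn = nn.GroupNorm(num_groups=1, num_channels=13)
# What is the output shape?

Input shape: (1, 13, 78, 118)
Output shape: (1, 13, 78, 118)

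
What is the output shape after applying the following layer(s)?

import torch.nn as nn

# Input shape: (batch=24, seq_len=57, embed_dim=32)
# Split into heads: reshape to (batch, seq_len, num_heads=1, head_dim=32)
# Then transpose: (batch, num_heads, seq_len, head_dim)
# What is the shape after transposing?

Input shape: (24, 57, 32)
  -> after reshape: (24, 57, 1, 32)
Output shape: (24, 1, 57, 32)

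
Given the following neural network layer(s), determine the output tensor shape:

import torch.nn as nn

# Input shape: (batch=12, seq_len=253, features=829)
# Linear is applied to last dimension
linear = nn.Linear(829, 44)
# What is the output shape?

Input shape: (12, 253, 829)
Output shape: (12, 253, 44)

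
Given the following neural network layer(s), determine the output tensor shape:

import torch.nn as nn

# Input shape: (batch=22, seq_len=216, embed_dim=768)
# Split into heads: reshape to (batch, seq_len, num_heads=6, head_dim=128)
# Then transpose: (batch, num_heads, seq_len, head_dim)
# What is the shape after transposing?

Input shape: (22, 216, 768)
  -> after reshape: (22, 216, 6, 128)
Output shape: (22, 6, 216, 128)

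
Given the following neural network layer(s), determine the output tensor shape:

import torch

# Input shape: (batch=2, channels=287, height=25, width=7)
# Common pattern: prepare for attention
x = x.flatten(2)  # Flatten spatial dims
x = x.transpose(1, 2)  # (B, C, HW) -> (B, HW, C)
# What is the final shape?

Input shape: (2, 287, 25, 7)
  -> after flatten(2): (2, 287, 175)
Output shape: (2, 175, 287)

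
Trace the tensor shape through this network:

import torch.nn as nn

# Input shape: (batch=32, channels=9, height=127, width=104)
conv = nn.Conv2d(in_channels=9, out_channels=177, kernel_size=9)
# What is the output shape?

Input shape: (32, 9, 127, 104)
Output shape: (32, 177, 119, 96)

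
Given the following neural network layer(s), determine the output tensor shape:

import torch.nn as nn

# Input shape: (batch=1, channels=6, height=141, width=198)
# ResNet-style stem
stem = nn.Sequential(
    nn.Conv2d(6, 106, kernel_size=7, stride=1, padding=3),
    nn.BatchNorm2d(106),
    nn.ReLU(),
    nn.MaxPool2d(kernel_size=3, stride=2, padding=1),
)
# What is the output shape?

Input shape: (1, 6, 141, 198)
  -> after Conv2d 7x7 stride=1: (1, 106, 141, 198)
Output shape: (1, 106, 71, 99)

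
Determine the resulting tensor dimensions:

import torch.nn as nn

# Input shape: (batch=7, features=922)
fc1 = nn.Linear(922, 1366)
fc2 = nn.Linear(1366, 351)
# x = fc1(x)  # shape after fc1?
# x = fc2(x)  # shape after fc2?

Input shape: (7, 922)
  -> after fc1: (7, 1366)
Output shape: (7, 351)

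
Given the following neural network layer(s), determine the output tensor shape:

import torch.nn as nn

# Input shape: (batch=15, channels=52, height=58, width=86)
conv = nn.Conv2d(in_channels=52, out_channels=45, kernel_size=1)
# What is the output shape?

Input shape: (15, 52, 58, 86)
Output shape: (15, 45, 58, 86)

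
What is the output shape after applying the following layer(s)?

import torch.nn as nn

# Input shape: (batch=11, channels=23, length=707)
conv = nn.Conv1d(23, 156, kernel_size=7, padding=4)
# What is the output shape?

Input shape: (11, 23, 707)
Output shape: (11, 156, 709)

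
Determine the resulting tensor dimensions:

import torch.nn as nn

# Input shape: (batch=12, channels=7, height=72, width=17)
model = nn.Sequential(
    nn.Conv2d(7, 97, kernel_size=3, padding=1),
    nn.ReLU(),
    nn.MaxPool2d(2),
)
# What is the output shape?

Input shape: (12, 7, 72, 17)
  -> after Conv2d: (12, 97, 72, 17)
  -> after ReLU: (12, 97, 72, 17)
Output shape: (12, 97, 36, 8)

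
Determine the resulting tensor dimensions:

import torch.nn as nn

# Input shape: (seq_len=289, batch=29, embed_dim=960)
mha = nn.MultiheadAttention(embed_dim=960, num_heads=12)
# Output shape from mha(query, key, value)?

Input shape: (289, 29, 960)
Output shape: (289, 29, 960)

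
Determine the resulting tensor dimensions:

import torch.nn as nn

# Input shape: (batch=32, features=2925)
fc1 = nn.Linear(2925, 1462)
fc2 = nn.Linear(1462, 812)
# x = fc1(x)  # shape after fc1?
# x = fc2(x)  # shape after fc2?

Input shape: (32, 2925)
  -> after fc1: (32, 1462)
Output shape: (32, 812)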